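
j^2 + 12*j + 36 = (j + 6)^2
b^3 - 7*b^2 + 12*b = b*(b - 4)*(b - 3)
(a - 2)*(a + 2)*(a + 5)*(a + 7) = a^4 + 12*a^3 + 31*a^2 - 48*a - 140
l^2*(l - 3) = l^3 - 3*l^2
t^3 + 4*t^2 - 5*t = t*(t - 1)*(t + 5)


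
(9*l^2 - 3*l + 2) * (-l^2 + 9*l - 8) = -9*l^4 + 84*l^3 - 101*l^2 + 42*l - 16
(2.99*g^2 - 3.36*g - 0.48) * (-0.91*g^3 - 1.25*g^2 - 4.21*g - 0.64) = -2.7209*g^5 - 0.6799*g^4 - 7.9511*g^3 + 12.832*g^2 + 4.1712*g + 0.3072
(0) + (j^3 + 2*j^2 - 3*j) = j^3 + 2*j^2 - 3*j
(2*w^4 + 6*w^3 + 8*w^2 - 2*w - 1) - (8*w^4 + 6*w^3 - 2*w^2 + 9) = -6*w^4 + 10*w^2 - 2*w - 10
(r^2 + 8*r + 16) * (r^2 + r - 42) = r^4 + 9*r^3 - 18*r^2 - 320*r - 672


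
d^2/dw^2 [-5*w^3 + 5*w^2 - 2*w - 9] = 10 - 30*w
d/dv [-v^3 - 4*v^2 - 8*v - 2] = -3*v^2 - 8*v - 8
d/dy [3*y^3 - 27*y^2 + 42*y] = 9*y^2 - 54*y + 42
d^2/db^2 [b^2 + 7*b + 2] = 2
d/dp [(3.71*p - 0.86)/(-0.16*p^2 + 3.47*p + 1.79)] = (0.5936*p^2 - 0.2752*p + 9.6251)/(0.0256*p^4 - 1.1104*p^3 + 11.4681*p^2 + 12.4226*p + 3.2041)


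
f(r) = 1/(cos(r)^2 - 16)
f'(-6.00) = 0.00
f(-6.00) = -0.07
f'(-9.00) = 0.00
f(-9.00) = -0.07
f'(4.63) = 0.00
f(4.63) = -0.06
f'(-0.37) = -0.00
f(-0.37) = -0.07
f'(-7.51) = -0.00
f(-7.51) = -0.06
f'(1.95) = -0.00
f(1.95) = -0.06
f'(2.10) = -0.00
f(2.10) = -0.06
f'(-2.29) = 0.00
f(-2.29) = -0.06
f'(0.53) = 0.00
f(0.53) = -0.07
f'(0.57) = 0.00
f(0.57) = -0.07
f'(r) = 2*sin(r)*cos(r)/(cos(r)^2 - 16)^2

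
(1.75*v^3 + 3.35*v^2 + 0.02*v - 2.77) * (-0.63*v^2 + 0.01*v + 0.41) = -1.1025*v^5 - 2.093*v^4 + 0.7384*v^3 + 3.1188*v^2 - 0.0195*v - 1.1357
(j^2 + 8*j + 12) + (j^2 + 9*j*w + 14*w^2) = 2*j^2 + 9*j*w + 8*j + 14*w^2 + 12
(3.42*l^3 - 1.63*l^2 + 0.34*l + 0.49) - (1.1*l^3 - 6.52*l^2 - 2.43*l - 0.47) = 2.32*l^3 + 4.89*l^2 + 2.77*l + 0.96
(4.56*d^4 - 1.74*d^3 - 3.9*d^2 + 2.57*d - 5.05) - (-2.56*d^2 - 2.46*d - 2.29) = 4.56*d^4 - 1.74*d^3 - 1.34*d^2 + 5.03*d - 2.76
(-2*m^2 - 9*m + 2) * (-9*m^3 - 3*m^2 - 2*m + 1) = 18*m^5 + 87*m^4 + 13*m^3 + 10*m^2 - 13*m + 2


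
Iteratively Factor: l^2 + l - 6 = (l - 2)*(l + 3)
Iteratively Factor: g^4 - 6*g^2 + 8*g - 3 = (g - 1)*(g^3 + g^2 - 5*g + 3) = (g - 1)^2*(g^2 + 2*g - 3) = (g - 1)^2*(g + 3)*(g - 1)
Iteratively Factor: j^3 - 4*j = (j)*(j^2 - 4) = j*(j - 2)*(j + 2)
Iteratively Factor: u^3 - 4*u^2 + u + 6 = (u - 3)*(u^2 - u - 2) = (u - 3)*(u - 2)*(u + 1)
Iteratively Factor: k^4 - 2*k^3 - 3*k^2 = (k)*(k^3 - 2*k^2 - 3*k) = k^2*(k^2 - 2*k - 3) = k^2*(k - 3)*(k + 1)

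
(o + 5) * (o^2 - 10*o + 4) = o^3 - 5*o^2 - 46*o + 20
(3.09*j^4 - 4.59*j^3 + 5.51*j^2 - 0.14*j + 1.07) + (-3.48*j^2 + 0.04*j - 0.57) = 3.09*j^4 - 4.59*j^3 + 2.03*j^2 - 0.1*j + 0.5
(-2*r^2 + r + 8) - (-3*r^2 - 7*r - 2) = r^2 + 8*r + 10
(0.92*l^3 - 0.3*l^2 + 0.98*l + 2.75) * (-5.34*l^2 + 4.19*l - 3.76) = -4.9128*l^5 + 5.4568*l^4 - 9.9494*l^3 - 9.4508*l^2 + 7.8377*l - 10.34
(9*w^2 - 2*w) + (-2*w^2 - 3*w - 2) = 7*w^2 - 5*w - 2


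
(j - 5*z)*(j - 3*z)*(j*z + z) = j^3*z - 8*j^2*z^2 + j^2*z + 15*j*z^3 - 8*j*z^2 + 15*z^3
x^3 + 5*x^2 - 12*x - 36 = (x - 3)*(x + 2)*(x + 6)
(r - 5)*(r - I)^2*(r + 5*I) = r^4 - 5*r^3 + 3*I*r^3 + 9*r^2 - 15*I*r^2 - 45*r - 5*I*r + 25*I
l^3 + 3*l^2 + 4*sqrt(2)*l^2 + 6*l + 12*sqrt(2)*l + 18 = (l + 3)*(l + sqrt(2))*(l + 3*sqrt(2))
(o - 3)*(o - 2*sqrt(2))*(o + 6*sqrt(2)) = o^3 - 3*o^2 + 4*sqrt(2)*o^2 - 24*o - 12*sqrt(2)*o + 72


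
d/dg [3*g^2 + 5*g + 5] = 6*g + 5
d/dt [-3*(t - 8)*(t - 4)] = 36 - 6*t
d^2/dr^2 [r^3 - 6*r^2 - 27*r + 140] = 6*r - 12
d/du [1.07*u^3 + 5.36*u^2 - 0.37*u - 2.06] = 3.21*u^2 + 10.72*u - 0.37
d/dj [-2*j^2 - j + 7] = -4*j - 1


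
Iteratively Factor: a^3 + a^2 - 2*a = (a + 2)*(a^2 - a) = a*(a + 2)*(a - 1)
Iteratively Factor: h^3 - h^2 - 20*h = (h)*(h^2 - h - 20) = h*(h - 5)*(h + 4)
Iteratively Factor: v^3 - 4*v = (v)*(v^2 - 4) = v*(v - 2)*(v + 2)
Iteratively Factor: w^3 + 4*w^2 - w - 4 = (w + 4)*(w^2 - 1) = (w + 1)*(w + 4)*(w - 1)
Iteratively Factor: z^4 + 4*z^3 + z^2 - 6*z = (z + 2)*(z^3 + 2*z^2 - 3*z) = (z - 1)*(z + 2)*(z^2 + 3*z) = z*(z - 1)*(z + 2)*(z + 3)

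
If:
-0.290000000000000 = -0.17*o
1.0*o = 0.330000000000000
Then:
No Solution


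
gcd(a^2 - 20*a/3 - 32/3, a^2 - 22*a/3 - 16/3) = a - 8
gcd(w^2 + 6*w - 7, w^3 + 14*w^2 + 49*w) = w + 7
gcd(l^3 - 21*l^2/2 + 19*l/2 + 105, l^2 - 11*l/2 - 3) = l - 6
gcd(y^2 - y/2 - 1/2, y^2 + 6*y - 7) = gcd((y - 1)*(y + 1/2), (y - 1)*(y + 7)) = y - 1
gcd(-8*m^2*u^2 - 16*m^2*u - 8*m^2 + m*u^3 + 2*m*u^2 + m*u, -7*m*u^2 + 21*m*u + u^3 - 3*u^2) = 1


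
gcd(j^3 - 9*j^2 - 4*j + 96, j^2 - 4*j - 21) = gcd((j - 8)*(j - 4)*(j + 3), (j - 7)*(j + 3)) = j + 3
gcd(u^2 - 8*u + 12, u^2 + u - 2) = 1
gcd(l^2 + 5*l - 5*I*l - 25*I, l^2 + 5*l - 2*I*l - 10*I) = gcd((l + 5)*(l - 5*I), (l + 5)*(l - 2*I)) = l + 5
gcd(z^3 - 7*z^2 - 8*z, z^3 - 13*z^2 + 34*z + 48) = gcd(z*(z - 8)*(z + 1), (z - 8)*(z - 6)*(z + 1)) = z^2 - 7*z - 8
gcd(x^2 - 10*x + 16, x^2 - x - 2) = x - 2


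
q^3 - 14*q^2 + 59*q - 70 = (q - 7)*(q - 5)*(q - 2)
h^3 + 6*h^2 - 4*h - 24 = (h - 2)*(h + 2)*(h + 6)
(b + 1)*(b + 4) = b^2 + 5*b + 4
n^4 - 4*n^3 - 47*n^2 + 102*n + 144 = (n - 8)*(n - 3)*(n + 1)*(n + 6)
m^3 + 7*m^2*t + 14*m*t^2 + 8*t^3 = (m + t)*(m + 2*t)*(m + 4*t)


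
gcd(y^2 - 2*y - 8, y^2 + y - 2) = y + 2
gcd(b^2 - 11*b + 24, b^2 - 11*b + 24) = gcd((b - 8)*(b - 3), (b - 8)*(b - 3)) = b^2 - 11*b + 24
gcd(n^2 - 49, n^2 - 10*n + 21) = n - 7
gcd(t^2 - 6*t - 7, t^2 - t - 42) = t - 7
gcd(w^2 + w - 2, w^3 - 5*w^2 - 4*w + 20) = w + 2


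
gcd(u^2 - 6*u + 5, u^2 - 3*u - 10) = u - 5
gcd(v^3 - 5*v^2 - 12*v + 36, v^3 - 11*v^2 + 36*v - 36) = v^2 - 8*v + 12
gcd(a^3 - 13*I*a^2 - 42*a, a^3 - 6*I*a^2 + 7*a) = a^2 - 7*I*a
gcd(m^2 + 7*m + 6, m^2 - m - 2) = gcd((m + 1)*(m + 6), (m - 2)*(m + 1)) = m + 1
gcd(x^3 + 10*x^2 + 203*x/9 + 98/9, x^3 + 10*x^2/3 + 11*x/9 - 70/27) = x + 7/3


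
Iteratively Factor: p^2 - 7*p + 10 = (p - 2)*(p - 5)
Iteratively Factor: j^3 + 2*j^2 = (j)*(j^2 + 2*j) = j^2*(j + 2)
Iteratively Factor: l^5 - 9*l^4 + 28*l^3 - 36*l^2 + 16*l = (l - 2)*(l^4 - 7*l^3 + 14*l^2 - 8*l) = (l - 4)*(l - 2)*(l^3 - 3*l^2 + 2*l) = (l - 4)*(l - 2)^2*(l^2 - l) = l*(l - 4)*(l - 2)^2*(l - 1)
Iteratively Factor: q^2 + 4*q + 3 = (q + 1)*(q + 3)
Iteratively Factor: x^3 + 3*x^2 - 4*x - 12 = (x - 2)*(x^2 + 5*x + 6) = (x - 2)*(x + 3)*(x + 2)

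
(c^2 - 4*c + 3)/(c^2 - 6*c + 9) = (c - 1)/(c - 3)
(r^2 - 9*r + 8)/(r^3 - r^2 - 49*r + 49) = (r - 8)/(r^2 - 49)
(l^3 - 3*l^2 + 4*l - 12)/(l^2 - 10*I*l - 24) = (-l^3 + 3*l^2 - 4*l + 12)/(-l^2 + 10*I*l + 24)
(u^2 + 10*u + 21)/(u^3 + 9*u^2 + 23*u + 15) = (u + 7)/(u^2 + 6*u + 5)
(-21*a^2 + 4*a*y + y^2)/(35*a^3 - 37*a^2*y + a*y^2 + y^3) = (-3*a + y)/(5*a^2 - 6*a*y + y^2)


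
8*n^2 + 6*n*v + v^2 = (2*n + v)*(4*n + v)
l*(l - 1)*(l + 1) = l^3 - l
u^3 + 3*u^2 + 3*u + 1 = (u + 1)^3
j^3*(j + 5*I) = j^4 + 5*I*j^3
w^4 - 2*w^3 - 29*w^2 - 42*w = w*(w - 7)*(w + 2)*(w + 3)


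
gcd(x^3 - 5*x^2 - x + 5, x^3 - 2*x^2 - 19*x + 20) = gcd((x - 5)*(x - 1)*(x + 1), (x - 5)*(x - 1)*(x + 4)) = x^2 - 6*x + 5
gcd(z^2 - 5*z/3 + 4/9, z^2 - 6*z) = 1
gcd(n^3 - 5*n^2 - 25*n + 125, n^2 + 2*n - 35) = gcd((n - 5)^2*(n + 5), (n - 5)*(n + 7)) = n - 5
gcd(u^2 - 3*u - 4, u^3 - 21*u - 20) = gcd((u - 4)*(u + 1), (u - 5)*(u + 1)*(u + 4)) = u + 1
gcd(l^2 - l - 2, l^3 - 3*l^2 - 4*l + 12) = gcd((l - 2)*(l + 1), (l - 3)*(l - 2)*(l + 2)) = l - 2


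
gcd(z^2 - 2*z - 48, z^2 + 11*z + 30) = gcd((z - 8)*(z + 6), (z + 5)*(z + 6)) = z + 6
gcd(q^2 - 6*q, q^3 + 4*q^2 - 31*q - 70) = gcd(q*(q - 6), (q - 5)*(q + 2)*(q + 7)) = 1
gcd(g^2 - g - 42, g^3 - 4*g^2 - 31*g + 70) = g - 7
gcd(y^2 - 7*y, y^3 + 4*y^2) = y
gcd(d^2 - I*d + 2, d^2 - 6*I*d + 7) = d + I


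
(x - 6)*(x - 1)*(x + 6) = x^3 - x^2 - 36*x + 36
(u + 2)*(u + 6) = u^2 + 8*u + 12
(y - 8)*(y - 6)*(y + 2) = y^3 - 12*y^2 + 20*y + 96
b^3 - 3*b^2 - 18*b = b*(b - 6)*(b + 3)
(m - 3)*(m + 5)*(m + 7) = m^3 + 9*m^2 - m - 105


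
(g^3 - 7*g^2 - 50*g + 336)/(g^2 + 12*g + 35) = (g^2 - 14*g + 48)/(g + 5)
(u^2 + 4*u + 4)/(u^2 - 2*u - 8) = (u + 2)/(u - 4)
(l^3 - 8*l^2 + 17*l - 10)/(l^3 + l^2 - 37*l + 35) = (l - 2)/(l + 7)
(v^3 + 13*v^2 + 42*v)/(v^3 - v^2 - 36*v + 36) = v*(v + 7)/(v^2 - 7*v + 6)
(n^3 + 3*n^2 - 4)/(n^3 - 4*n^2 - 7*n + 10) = (n + 2)/(n - 5)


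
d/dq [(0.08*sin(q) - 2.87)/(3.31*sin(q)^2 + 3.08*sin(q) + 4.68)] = (-0.2648*sin(q)^2 + 18.9994*sin(q) + 9.214)*cos(q)/(10.9561*sin(q)^4 + 20.3896*sin(q)^3 + 40.468*sin(q)^2 + 28.8288*sin(q) + 21.9024)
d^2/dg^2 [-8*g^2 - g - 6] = -16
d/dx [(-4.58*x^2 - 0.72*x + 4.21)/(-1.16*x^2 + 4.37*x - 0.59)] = (-20.8498*x^2 + 15.1716*x - 17.9729)/(1.3456*x^4 - 10.1384*x^3 + 20.4657*x^2 - 5.1566*x + 0.3481)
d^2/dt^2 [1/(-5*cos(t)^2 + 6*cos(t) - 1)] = (200*sin(t)^4 - 132*sin(t)^2 + 237*cos(t) - 45*cos(3*t) - 192)/(2*(cos(t) - 1)^3*(5*cos(t) - 1)^3)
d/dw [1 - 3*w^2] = -6*w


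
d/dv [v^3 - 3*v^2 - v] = 3*v^2 - 6*v - 1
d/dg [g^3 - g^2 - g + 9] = 3*g^2 - 2*g - 1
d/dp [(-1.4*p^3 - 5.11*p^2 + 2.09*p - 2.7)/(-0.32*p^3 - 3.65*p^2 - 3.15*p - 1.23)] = (3.4748*p^4 + 10.1576*p^3 + 26.299*p^2 - 7.1394*p - 11.0757)/(0.1024*p^6 + 2.336*p^5 + 15.3385*p^4 + 23.7822*p^3 + 18.9015*p^2 + 7.749*p + 1.5129)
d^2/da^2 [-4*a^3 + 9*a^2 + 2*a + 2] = 18 - 24*a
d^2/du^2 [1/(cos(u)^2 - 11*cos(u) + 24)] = (-4*sin(u)^4 + 27*sin(u)^2 - 1221*cos(u)/4 + 33*cos(3*u)/4 + 171)/((cos(u) - 8)^3*(cos(u) - 3)^3)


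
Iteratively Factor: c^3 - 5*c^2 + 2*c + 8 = (c - 2)*(c^2 - 3*c - 4) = (c - 4)*(c - 2)*(c + 1)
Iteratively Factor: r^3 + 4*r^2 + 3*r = (r + 1)*(r^2 + 3*r) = r*(r + 1)*(r + 3)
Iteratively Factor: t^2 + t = (t)*(t + 1)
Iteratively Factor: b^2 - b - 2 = (b + 1)*(b - 2)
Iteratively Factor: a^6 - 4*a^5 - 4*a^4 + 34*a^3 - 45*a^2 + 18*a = (a - 1)*(a^5 - 3*a^4 - 7*a^3 + 27*a^2 - 18*a) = (a - 3)*(a - 1)*(a^4 - 7*a^2 + 6*a) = (a - 3)*(a - 2)*(a - 1)*(a^3 + 2*a^2 - 3*a) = (a - 3)*(a - 2)*(a - 1)*(a + 3)*(a^2 - a) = (a - 3)*(a - 2)*(a - 1)^2*(a + 3)*(a)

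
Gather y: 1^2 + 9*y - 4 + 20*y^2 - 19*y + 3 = 20*y^2 - 10*y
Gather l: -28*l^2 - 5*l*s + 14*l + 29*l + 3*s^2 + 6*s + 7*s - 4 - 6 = -28*l^2 + l*(43 - 5*s) + 3*s^2 + 13*s - 10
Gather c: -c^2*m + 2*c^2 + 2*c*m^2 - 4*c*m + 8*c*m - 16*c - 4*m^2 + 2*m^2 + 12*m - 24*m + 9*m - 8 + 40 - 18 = c^2*(2 - m) + c*(2*m^2 + 4*m - 16) - 2*m^2 - 3*m + 14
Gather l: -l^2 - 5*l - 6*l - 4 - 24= -l^2 - 11*l - 28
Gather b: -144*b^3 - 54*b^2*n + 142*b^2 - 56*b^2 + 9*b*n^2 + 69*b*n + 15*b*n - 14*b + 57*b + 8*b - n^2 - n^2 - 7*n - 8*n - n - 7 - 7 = -144*b^3 + b^2*(86 - 54*n) + b*(9*n^2 + 84*n + 51) - 2*n^2 - 16*n - 14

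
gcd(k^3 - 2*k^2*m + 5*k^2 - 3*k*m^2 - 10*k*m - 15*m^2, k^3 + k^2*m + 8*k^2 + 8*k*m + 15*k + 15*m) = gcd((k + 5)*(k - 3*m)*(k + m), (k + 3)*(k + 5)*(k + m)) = k^2 + k*m + 5*k + 5*m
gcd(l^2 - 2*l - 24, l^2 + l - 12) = l + 4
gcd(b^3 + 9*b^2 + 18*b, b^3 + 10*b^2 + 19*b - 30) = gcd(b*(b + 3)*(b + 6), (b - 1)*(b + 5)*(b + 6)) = b + 6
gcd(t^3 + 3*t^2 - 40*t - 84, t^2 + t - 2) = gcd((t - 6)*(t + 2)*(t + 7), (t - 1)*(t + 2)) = t + 2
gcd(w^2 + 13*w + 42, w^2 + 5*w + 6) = 1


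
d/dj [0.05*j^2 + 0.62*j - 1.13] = 0.1*j + 0.62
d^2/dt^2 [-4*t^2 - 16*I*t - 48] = -8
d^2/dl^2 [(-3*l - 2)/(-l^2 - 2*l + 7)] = 2*(4*(l + 1)^2*(3*l + 2) - (9*l + 8)*(l^2 + 2*l - 7))/(l^2 + 2*l - 7)^3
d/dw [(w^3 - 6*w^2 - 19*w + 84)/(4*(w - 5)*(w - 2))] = (w^4 - 14*w^3 + 91*w^2 - 288*w + 398)/(4*(w^4 - 14*w^3 + 69*w^2 - 140*w + 100))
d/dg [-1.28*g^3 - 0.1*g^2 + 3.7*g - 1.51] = -3.84*g^2 - 0.2*g + 3.7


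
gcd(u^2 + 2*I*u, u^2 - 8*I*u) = u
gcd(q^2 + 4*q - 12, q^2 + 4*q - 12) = q^2 + 4*q - 12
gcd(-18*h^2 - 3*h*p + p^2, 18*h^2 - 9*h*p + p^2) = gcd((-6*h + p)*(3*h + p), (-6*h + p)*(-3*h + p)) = -6*h + p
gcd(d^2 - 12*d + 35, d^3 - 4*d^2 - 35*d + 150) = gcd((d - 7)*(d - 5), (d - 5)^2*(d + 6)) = d - 5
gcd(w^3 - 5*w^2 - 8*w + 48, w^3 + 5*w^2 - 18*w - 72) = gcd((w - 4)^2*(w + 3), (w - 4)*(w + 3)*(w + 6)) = w^2 - w - 12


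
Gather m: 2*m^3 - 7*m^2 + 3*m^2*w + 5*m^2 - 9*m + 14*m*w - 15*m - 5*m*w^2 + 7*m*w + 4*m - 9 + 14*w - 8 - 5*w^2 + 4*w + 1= 2*m^3 + m^2*(3*w - 2) + m*(-5*w^2 + 21*w - 20) - 5*w^2 + 18*w - 16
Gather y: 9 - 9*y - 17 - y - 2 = -10*y - 10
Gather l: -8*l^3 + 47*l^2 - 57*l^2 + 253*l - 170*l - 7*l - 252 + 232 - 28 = -8*l^3 - 10*l^2 + 76*l - 48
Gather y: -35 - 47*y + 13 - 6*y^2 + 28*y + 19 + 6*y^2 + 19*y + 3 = 0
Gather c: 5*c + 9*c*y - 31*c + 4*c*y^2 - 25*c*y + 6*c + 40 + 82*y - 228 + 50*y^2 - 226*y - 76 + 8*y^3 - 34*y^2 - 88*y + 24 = c*(4*y^2 - 16*y - 20) + 8*y^3 + 16*y^2 - 232*y - 240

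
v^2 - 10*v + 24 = (v - 6)*(v - 4)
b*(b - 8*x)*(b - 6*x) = b^3 - 14*b^2*x + 48*b*x^2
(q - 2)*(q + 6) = q^2 + 4*q - 12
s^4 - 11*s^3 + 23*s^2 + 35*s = s*(s - 7)*(s - 5)*(s + 1)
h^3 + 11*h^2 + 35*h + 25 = (h + 1)*(h + 5)^2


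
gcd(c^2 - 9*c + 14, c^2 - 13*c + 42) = c - 7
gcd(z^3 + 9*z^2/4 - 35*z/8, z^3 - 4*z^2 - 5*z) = z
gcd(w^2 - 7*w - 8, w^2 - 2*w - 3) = w + 1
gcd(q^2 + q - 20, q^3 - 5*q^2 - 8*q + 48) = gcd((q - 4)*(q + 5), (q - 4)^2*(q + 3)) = q - 4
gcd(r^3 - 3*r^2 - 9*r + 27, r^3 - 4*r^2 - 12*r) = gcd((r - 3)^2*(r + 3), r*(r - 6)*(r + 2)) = 1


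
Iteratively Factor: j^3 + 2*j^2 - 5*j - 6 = (j + 1)*(j^2 + j - 6) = (j + 1)*(j + 3)*(j - 2)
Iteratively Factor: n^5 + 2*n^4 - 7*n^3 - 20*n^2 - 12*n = (n + 2)*(n^4 - 7*n^2 - 6*n) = n*(n + 2)*(n^3 - 7*n - 6) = n*(n + 1)*(n + 2)*(n^2 - n - 6) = n*(n - 3)*(n + 1)*(n + 2)*(n + 2)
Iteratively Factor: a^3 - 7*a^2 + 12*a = (a - 4)*(a^2 - 3*a) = (a - 4)*(a - 3)*(a)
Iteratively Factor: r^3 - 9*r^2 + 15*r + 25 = (r - 5)*(r^2 - 4*r - 5) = (r - 5)*(r + 1)*(r - 5)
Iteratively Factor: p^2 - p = (p - 1)*(p)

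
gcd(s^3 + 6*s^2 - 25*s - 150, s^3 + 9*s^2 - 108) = s + 6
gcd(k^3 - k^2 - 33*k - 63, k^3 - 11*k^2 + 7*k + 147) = k^2 - 4*k - 21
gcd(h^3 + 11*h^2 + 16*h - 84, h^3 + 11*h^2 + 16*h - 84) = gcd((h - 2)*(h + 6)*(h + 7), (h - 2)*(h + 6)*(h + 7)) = h^3 + 11*h^2 + 16*h - 84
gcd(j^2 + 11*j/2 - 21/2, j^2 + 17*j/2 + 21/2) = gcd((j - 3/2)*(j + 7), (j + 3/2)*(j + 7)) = j + 7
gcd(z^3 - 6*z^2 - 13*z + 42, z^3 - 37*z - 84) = z^2 - 4*z - 21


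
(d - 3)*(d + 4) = d^2 + d - 12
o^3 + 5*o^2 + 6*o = o*(o + 2)*(o + 3)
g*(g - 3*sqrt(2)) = g^2 - 3*sqrt(2)*g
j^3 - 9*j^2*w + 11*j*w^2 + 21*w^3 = (j - 7*w)*(j - 3*w)*(j + w)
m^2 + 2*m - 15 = (m - 3)*(m + 5)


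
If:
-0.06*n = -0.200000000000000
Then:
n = 3.33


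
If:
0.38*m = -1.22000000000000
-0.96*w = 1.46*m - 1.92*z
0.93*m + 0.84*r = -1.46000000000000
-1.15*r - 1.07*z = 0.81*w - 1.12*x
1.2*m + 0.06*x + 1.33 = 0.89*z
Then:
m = -3.21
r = 1.82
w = -1.01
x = -1.68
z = -2.95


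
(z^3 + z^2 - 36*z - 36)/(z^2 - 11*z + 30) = (z^2 + 7*z + 6)/(z - 5)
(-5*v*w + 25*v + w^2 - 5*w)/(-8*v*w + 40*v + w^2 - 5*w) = (5*v - w)/(8*v - w)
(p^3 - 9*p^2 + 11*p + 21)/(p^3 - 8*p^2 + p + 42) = (p + 1)/(p + 2)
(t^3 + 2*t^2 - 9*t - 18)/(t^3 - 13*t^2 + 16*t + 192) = (t^2 - t - 6)/(t^2 - 16*t + 64)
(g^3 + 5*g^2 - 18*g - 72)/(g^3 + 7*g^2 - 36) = (g - 4)/(g - 2)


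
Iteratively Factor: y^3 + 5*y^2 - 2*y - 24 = (y - 2)*(y^2 + 7*y + 12) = (y - 2)*(y + 4)*(y + 3)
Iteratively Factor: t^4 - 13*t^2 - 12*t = (t + 1)*(t^3 - t^2 - 12*t) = (t + 1)*(t + 3)*(t^2 - 4*t) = (t - 4)*(t + 1)*(t + 3)*(t)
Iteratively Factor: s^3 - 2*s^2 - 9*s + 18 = (s + 3)*(s^2 - 5*s + 6) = (s - 3)*(s + 3)*(s - 2)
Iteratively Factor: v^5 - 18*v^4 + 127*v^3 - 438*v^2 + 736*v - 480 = (v - 5)*(v^4 - 13*v^3 + 62*v^2 - 128*v + 96) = (v - 5)*(v - 3)*(v^3 - 10*v^2 + 32*v - 32) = (v - 5)*(v - 4)*(v - 3)*(v^2 - 6*v + 8) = (v - 5)*(v - 4)*(v - 3)*(v - 2)*(v - 4)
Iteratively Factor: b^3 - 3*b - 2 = (b + 1)*(b^2 - b - 2) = (b - 2)*(b + 1)*(b + 1)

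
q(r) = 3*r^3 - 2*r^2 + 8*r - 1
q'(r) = 9*r^2 - 4*r + 8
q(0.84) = 6.09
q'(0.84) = 10.99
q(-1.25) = -19.98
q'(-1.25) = 27.06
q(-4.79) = -414.91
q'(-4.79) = 233.66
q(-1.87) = -42.57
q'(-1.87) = 46.95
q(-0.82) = -10.56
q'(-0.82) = 17.33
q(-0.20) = -2.70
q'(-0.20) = 9.16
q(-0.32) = -3.86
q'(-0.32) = 10.20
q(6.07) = 644.82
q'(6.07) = 315.32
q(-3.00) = -124.00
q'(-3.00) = 101.00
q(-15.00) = -10696.00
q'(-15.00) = 2093.00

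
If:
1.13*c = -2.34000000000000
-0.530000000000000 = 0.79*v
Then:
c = -2.07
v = -0.67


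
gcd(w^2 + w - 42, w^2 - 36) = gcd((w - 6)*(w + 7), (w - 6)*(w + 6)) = w - 6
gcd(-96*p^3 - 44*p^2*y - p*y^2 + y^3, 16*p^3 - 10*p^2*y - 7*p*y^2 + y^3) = -8*p + y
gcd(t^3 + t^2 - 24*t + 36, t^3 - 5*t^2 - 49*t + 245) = 1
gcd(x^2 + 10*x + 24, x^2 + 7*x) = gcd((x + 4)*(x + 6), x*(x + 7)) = 1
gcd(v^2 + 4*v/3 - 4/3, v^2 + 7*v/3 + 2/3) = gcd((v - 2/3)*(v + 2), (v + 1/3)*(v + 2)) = v + 2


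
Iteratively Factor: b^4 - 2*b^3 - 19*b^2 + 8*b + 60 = (b - 5)*(b^3 + 3*b^2 - 4*b - 12) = (b - 5)*(b + 2)*(b^2 + b - 6) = (b - 5)*(b - 2)*(b + 2)*(b + 3)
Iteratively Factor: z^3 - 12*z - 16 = (z - 4)*(z^2 + 4*z + 4) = (z - 4)*(z + 2)*(z + 2)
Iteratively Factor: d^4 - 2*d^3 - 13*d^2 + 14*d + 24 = (d + 1)*(d^3 - 3*d^2 - 10*d + 24) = (d - 2)*(d + 1)*(d^2 - d - 12) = (d - 2)*(d + 1)*(d + 3)*(d - 4)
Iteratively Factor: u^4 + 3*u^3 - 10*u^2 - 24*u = (u - 3)*(u^3 + 6*u^2 + 8*u) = u*(u - 3)*(u^2 + 6*u + 8) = u*(u - 3)*(u + 4)*(u + 2)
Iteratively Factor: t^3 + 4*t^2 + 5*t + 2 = (t + 1)*(t^2 + 3*t + 2) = (t + 1)^2*(t + 2)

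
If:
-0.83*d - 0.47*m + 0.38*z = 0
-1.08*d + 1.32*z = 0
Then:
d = 1.22222222222222*z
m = -1.34988179669031*z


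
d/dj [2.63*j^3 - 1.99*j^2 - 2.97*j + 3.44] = 7.89*j^2 - 3.98*j - 2.97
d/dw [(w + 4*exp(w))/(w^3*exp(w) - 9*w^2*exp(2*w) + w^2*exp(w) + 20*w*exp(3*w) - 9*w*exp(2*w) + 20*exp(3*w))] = (-(w + 4*exp(w))*(w^3 - 18*w^2*exp(w) + 4*w^2 + 60*w*exp(2*w) - 36*w*exp(w) + 2*w + 80*exp(2*w) - 9*exp(w)) + (4*exp(w) + 1)*(w^3 - 9*w^2*exp(w) + w^2 + 20*w*exp(2*w) - 9*w*exp(w) + 20*exp(2*w)))*exp(-w)/(w^3 - 9*w^2*exp(w) + w^2 + 20*w*exp(2*w) - 9*w*exp(w) + 20*exp(2*w))^2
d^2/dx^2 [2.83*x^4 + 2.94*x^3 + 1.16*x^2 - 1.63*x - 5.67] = 33.96*x^2 + 17.64*x + 2.32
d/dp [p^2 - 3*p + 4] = 2*p - 3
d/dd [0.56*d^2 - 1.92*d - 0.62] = 1.12*d - 1.92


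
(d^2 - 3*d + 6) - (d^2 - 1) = 7 - 3*d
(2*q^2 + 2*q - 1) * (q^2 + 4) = 2*q^4 + 2*q^3 + 7*q^2 + 8*q - 4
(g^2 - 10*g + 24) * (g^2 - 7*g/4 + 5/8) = g^4 - 47*g^3/4 + 337*g^2/8 - 193*g/4 + 15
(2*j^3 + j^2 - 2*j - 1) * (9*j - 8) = 18*j^4 - 7*j^3 - 26*j^2 + 7*j + 8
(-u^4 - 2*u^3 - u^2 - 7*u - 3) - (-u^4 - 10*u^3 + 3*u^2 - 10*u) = 8*u^3 - 4*u^2 + 3*u - 3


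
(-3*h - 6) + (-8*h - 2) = -11*h - 8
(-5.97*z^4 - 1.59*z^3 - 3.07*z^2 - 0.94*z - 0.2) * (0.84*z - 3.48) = -5.0148*z^5 + 19.44*z^4 + 2.9544*z^3 + 9.894*z^2 + 3.1032*z + 0.696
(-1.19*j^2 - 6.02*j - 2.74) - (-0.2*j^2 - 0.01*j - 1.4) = -0.99*j^2 - 6.01*j - 1.34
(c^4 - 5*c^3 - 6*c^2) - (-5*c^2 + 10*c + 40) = c^4 - 5*c^3 - c^2 - 10*c - 40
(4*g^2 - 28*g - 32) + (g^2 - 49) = 5*g^2 - 28*g - 81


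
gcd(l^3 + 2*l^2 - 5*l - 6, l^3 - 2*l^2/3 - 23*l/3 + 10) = l^2 + l - 6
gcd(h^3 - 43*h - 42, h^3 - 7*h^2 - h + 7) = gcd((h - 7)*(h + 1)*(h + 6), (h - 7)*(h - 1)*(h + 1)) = h^2 - 6*h - 7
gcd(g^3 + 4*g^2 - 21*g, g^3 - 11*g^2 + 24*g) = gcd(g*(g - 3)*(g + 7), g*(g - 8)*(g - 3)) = g^2 - 3*g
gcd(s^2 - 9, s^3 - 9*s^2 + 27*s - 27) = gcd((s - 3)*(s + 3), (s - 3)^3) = s - 3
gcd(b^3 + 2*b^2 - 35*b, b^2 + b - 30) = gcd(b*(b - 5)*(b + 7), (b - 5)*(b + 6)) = b - 5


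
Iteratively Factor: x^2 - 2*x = (x - 2)*(x)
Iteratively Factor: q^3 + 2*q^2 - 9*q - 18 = (q + 2)*(q^2 - 9) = (q - 3)*(q + 2)*(q + 3)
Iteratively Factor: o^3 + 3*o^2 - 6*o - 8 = (o + 4)*(o^2 - o - 2) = (o + 1)*(o + 4)*(o - 2)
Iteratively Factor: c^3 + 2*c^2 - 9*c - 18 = (c + 2)*(c^2 - 9) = (c + 2)*(c + 3)*(c - 3)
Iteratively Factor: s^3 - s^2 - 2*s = (s - 2)*(s^2 + s) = (s - 2)*(s + 1)*(s)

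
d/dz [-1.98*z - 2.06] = -1.98000000000000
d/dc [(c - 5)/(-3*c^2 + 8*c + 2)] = 3*(c^2 - 10*c + 14)/(9*c^4 - 48*c^3 + 52*c^2 + 32*c + 4)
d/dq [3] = 0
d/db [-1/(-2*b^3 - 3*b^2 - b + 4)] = (-6*b^2 - 6*b - 1)/(2*b^3 + 3*b^2 + b - 4)^2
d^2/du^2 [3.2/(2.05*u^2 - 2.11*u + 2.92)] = (-26.896*u^2 + 27.6832*u + 3.2*(4.1*u - 2.11)*(8.2*u - 4.22) - 38.3104)/(2.05*u^2 - 2.11*u + 2.92)^3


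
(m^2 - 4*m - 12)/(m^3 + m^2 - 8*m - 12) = (m - 6)/(m^2 - m - 6)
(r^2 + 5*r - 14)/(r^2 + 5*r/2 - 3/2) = 2*(r^2 + 5*r - 14)/(2*r^2 + 5*r - 3)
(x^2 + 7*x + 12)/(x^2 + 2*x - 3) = (x + 4)/(x - 1)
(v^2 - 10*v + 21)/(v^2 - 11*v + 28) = (v - 3)/(v - 4)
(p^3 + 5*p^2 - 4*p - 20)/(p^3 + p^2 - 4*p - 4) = (p + 5)/(p + 1)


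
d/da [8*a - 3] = 8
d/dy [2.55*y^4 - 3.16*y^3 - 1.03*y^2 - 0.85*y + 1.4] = 10.2*y^3 - 9.48*y^2 - 2.06*y - 0.85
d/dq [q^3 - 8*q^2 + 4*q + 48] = 3*q^2 - 16*q + 4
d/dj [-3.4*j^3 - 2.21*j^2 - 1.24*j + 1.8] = -10.2*j^2 - 4.42*j - 1.24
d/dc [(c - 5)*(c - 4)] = 2*c - 9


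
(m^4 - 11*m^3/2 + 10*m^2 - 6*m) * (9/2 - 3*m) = -3*m^5 + 21*m^4 - 219*m^3/4 + 63*m^2 - 27*m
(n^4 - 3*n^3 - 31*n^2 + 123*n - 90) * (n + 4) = n^5 + n^4 - 43*n^3 - n^2 + 402*n - 360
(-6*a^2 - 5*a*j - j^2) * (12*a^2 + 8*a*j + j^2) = -72*a^4 - 108*a^3*j - 58*a^2*j^2 - 13*a*j^3 - j^4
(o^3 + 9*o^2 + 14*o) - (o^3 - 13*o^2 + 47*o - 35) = 22*o^2 - 33*o + 35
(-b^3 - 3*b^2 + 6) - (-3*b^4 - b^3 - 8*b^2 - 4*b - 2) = 3*b^4 + 5*b^2 + 4*b + 8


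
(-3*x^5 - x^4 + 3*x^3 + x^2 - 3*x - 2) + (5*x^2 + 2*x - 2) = -3*x^5 - x^4 + 3*x^3 + 6*x^2 - x - 4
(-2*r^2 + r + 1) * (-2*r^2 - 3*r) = 4*r^4 + 4*r^3 - 5*r^2 - 3*r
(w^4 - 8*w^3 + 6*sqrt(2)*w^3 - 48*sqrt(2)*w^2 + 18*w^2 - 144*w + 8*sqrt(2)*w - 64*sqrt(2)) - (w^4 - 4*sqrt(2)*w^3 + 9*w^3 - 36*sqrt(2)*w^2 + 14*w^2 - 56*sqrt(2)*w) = -17*w^3 + 10*sqrt(2)*w^3 - 12*sqrt(2)*w^2 + 4*w^2 - 144*w + 64*sqrt(2)*w - 64*sqrt(2)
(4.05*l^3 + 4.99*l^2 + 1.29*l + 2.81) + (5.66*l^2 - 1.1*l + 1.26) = 4.05*l^3 + 10.65*l^2 + 0.19*l + 4.07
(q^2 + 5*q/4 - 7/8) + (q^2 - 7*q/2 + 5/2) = 2*q^2 - 9*q/4 + 13/8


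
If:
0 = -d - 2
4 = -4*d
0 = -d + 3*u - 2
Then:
No Solution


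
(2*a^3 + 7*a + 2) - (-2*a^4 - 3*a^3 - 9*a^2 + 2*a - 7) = 2*a^4 + 5*a^3 + 9*a^2 + 5*a + 9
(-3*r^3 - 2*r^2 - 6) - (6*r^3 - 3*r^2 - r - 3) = -9*r^3 + r^2 + r - 3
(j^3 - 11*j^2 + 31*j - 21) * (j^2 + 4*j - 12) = j^5 - 7*j^4 - 25*j^3 + 235*j^2 - 456*j + 252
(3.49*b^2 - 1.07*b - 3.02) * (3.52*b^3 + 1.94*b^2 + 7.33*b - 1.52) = 12.2848*b^5 + 3.0042*b^4 + 12.8755*b^3 - 19.0067*b^2 - 20.5102*b + 4.5904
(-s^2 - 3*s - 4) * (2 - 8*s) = 8*s^3 + 22*s^2 + 26*s - 8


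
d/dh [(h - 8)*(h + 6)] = 2*h - 2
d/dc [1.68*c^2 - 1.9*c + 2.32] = 3.36*c - 1.9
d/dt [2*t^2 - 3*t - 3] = 4*t - 3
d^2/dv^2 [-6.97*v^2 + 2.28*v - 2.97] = -13.9400000000000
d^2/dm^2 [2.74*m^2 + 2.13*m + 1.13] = 5.48000000000000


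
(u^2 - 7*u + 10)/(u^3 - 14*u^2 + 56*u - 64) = (u - 5)/(u^2 - 12*u + 32)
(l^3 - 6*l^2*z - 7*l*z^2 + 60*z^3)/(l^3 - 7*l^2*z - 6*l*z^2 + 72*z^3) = (-l + 5*z)/(-l + 6*z)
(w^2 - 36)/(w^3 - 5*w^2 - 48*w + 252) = (w + 6)/(w^2 + w - 42)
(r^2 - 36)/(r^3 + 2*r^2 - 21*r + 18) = (r - 6)/(r^2 - 4*r + 3)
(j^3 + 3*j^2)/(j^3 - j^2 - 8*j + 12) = j^2/(j^2 - 4*j + 4)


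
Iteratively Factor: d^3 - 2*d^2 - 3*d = (d)*(d^2 - 2*d - 3) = d*(d + 1)*(d - 3)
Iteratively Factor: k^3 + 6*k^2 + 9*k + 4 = (k + 1)*(k^2 + 5*k + 4) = (k + 1)*(k + 4)*(k + 1)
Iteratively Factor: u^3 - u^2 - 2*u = (u + 1)*(u^2 - 2*u) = (u - 2)*(u + 1)*(u)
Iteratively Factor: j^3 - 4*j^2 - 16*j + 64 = (j + 4)*(j^2 - 8*j + 16) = (j - 4)*(j + 4)*(j - 4)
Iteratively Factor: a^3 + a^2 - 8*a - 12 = (a + 2)*(a^2 - a - 6) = (a + 2)^2*(a - 3)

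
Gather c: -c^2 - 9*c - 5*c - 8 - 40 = -c^2 - 14*c - 48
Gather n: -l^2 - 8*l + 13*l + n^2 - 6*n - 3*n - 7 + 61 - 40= -l^2 + 5*l + n^2 - 9*n + 14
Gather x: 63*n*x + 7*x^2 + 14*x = 7*x^2 + x*(63*n + 14)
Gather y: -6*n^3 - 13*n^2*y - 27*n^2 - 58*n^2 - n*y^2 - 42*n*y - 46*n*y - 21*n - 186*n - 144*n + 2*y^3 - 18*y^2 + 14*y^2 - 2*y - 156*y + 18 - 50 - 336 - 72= -6*n^3 - 85*n^2 - 351*n + 2*y^3 + y^2*(-n - 4) + y*(-13*n^2 - 88*n - 158) - 440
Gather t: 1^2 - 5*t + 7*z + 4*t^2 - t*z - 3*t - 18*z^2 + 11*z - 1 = 4*t^2 + t*(-z - 8) - 18*z^2 + 18*z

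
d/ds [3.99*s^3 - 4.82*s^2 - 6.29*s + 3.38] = 11.97*s^2 - 9.64*s - 6.29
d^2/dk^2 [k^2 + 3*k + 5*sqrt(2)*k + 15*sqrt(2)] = 2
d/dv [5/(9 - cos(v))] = -5*sin(v)/(cos(v) - 9)^2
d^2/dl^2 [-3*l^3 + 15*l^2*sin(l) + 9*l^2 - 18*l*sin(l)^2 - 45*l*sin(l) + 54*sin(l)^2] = -15*l^2*sin(l) + 45*l*sin(l) + 60*l*cos(l) - 36*l*cos(2*l) - 18*l + 30*sin(l) - 36*sin(2*l) - 90*cos(l) + 108*cos(2*l) + 18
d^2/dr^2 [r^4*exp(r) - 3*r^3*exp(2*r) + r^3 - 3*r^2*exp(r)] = r^4*exp(r) - 12*r^3*exp(2*r) + 8*r^3*exp(r) - 36*r^2*exp(2*r) + 9*r^2*exp(r) - 18*r*exp(2*r) - 12*r*exp(r) + 6*r - 6*exp(r)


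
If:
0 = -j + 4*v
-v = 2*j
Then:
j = 0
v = 0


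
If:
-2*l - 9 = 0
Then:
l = -9/2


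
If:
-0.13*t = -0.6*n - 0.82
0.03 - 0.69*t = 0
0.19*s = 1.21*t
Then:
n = -1.36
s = 0.28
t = 0.04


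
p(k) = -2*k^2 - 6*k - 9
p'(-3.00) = 6.00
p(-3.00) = -9.00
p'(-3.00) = 6.00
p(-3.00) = -9.00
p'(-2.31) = 3.24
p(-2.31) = -5.81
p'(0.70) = -8.80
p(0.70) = -14.18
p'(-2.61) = 4.44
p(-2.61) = -6.96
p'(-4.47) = 11.88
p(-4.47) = -22.14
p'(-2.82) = 5.28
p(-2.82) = -7.98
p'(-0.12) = -5.52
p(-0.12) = -8.31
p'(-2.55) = 4.20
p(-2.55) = -6.70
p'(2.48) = -15.92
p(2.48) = -36.18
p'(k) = -4*k - 6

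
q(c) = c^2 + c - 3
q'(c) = 2*c + 1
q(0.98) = -1.06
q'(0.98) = 2.96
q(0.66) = -1.90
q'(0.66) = 2.32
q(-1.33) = -2.56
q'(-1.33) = -1.66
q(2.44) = 5.39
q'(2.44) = 5.88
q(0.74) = -1.71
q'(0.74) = 2.48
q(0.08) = -2.91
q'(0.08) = 1.16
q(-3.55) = 6.05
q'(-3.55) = -6.10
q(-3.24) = 4.26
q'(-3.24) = -5.48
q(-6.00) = 27.00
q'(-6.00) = -11.00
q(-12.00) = 129.00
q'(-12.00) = -23.00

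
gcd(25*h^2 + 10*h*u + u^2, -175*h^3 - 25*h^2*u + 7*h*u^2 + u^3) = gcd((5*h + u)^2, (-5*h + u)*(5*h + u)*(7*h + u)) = 5*h + u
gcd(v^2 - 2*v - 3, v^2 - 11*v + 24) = v - 3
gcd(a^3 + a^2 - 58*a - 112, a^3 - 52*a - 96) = a^2 - 6*a - 16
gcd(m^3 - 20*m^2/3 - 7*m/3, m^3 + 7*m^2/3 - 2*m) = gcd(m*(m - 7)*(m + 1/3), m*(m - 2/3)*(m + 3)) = m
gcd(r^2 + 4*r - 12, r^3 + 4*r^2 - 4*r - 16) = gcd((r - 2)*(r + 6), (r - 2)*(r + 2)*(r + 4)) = r - 2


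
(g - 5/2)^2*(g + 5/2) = g^3 - 5*g^2/2 - 25*g/4 + 125/8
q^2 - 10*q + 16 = (q - 8)*(q - 2)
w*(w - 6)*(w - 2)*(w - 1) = w^4 - 9*w^3 + 20*w^2 - 12*w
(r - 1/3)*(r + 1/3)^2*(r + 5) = r^4 + 16*r^3/3 + 14*r^2/9 - 16*r/27 - 5/27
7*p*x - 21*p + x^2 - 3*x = (7*p + x)*(x - 3)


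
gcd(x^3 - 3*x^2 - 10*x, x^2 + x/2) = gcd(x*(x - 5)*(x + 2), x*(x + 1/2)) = x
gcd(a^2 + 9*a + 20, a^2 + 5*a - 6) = 1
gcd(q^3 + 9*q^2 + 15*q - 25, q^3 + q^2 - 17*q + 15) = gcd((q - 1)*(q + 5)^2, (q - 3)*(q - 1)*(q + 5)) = q^2 + 4*q - 5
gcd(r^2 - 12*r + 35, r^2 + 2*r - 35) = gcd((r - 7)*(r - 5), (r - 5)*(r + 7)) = r - 5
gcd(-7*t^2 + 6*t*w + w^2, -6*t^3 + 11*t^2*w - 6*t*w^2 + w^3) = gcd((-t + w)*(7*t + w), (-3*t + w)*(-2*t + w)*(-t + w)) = t - w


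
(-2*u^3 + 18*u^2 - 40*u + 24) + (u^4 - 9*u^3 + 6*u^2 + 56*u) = u^4 - 11*u^3 + 24*u^2 + 16*u + 24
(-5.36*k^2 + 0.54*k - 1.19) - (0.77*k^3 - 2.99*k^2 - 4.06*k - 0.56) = -0.77*k^3 - 2.37*k^2 + 4.6*k - 0.63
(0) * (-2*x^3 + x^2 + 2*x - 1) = 0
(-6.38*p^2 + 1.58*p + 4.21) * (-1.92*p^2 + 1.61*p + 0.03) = 12.2496*p^4 - 13.3054*p^3 - 5.7308*p^2 + 6.8255*p + 0.1263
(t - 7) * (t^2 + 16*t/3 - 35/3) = t^3 - 5*t^2/3 - 49*t + 245/3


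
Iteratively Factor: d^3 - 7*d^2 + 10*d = (d - 5)*(d^2 - 2*d) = (d - 5)*(d - 2)*(d)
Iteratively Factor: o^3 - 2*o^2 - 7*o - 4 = (o - 4)*(o^2 + 2*o + 1) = (o - 4)*(o + 1)*(o + 1)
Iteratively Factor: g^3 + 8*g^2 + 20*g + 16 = (g + 4)*(g^2 + 4*g + 4) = (g + 2)*(g + 4)*(g + 2)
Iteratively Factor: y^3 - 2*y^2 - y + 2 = (y + 1)*(y^2 - 3*y + 2) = (y - 2)*(y + 1)*(y - 1)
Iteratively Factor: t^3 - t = (t + 1)*(t^2 - t) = (t - 1)*(t + 1)*(t)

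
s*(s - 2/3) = s^2 - 2*s/3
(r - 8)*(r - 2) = r^2 - 10*r + 16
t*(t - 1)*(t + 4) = t^3 + 3*t^2 - 4*t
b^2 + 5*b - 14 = (b - 2)*(b + 7)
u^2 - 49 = (u - 7)*(u + 7)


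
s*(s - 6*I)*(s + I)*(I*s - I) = I*s^4 + 5*s^3 - I*s^3 - 5*s^2 + 6*I*s^2 - 6*I*s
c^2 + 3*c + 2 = (c + 1)*(c + 2)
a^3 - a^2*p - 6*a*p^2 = a*(a - 3*p)*(a + 2*p)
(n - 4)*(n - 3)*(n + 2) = n^3 - 5*n^2 - 2*n + 24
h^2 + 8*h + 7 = (h + 1)*(h + 7)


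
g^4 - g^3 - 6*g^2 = g^2*(g - 3)*(g + 2)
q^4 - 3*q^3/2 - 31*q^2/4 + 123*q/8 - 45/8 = (q - 5/2)*(q - 3/2)*(q - 1/2)*(q + 3)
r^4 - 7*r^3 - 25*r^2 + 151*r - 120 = (r - 8)*(r - 3)*(r - 1)*(r + 5)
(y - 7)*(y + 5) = y^2 - 2*y - 35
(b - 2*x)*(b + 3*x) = b^2 + b*x - 6*x^2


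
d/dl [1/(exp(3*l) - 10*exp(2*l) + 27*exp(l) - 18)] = (-3*exp(2*l) + 20*exp(l) - 27)*exp(l)/(exp(3*l) - 10*exp(2*l) + 27*exp(l) - 18)^2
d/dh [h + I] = 1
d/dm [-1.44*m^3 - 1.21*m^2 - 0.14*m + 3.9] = -4.32*m^2 - 2.42*m - 0.14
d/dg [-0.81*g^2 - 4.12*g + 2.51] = -1.62*g - 4.12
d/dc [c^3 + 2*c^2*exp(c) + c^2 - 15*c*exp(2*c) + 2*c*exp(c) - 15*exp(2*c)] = 2*c^2*exp(c) + 3*c^2 - 30*c*exp(2*c) + 6*c*exp(c) + 2*c - 45*exp(2*c) + 2*exp(c)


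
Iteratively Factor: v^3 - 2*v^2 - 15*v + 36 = (v - 3)*(v^2 + v - 12) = (v - 3)*(v + 4)*(v - 3)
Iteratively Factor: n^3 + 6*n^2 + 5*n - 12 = (n + 3)*(n^2 + 3*n - 4) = (n - 1)*(n + 3)*(n + 4)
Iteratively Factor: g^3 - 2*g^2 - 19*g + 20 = (g + 4)*(g^2 - 6*g + 5) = (g - 1)*(g + 4)*(g - 5)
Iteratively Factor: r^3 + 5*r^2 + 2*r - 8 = (r + 4)*(r^2 + r - 2) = (r + 2)*(r + 4)*(r - 1)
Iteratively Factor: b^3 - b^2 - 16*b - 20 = (b - 5)*(b^2 + 4*b + 4) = (b - 5)*(b + 2)*(b + 2)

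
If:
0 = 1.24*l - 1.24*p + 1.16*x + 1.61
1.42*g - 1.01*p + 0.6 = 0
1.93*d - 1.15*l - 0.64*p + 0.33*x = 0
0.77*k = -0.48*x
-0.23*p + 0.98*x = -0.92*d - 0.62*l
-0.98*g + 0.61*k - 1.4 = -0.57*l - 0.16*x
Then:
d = 1.63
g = 0.07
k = 1.50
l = 1.65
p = 0.70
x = -2.41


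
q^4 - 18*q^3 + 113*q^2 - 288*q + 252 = (q - 7)*(q - 6)*(q - 3)*(q - 2)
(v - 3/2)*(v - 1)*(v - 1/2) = v^3 - 3*v^2 + 11*v/4 - 3/4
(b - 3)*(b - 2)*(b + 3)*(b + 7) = b^4 + 5*b^3 - 23*b^2 - 45*b + 126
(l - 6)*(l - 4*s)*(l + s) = l^3 - 3*l^2*s - 6*l^2 - 4*l*s^2 + 18*l*s + 24*s^2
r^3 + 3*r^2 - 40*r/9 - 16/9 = (r - 4/3)*(r + 1/3)*(r + 4)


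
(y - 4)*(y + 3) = y^2 - y - 12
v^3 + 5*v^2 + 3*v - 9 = (v - 1)*(v + 3)^2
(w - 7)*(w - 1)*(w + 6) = w^3 - 2*w^2 - 41*w + 42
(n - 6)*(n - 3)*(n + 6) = n^3 - 3*n^2 - 36*n + 108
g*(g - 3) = g^2 - 3*g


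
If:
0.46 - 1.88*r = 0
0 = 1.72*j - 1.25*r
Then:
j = 0.18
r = 0.24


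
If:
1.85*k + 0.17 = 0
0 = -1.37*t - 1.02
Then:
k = -0.09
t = -0.74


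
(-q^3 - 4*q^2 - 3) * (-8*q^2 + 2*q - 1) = 8*q^5 + 30*q^4 - 7*q^3 + 28*q^2 - 6*q + 3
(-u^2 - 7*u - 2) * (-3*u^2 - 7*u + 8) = 3*u^4 + 28*u^3 + 47*u^2 - 42*u - 16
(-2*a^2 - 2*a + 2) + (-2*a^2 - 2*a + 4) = -4*a^2 - 4*a + 6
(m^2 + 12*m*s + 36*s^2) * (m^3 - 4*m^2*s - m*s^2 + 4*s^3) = m^5 + 8*m^4*s - 13*m^3*s^2 - 152*m^2*s^3 + 12*m*s^4 + 144*s^5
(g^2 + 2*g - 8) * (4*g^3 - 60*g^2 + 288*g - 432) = 4*g^5 - 52*g^4 + 136*g^3 + 624*g^2 - 3168*g + 3456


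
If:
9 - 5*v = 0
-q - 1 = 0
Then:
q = -1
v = 9/5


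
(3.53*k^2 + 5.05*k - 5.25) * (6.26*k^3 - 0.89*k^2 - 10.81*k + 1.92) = 22.0978*k^5 + 28.4713*k^4 - 75.5188*k^3 - 43.1404*k^2 + 66.4485*k - 10.08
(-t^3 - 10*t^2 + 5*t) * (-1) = t^3 + 10*t^2 - 5*t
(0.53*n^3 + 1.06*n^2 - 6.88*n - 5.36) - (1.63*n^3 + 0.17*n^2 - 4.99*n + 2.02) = -1.1*n^3 + 0.89*n^2 - 1.89*n - 7.38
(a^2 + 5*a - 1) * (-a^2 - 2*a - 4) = -a^4 - 7*a^3 - 13*a^2 - 18*a + 4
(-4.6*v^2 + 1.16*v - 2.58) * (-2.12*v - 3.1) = 9.752*v^3 + 11.8008*v^2 + 1.8736*v + 7.998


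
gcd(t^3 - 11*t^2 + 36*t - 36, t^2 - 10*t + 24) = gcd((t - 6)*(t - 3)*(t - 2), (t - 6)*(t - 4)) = t - 6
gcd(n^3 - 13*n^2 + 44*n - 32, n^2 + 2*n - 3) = n - 1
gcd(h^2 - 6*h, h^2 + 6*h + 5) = 1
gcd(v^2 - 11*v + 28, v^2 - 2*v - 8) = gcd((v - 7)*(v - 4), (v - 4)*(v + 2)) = v - 4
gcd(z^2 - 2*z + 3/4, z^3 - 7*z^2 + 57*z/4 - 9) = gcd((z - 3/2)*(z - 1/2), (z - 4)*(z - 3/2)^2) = z - 3/2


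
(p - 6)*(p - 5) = p^2 - 11*p + 30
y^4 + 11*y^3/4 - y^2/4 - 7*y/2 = y*(y - 1)*(y + 7/4)*(y + 2)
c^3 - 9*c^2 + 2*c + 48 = (c - 8)*(c - 3)*(c + 2)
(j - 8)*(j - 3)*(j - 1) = j^3 - 12*j^2 + 35*j - 24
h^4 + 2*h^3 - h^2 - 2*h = h*(h - 1)*(h + 1)*(h + 2)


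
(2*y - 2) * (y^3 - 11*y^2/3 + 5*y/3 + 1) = 2*y^4 - 28*y^3/3 + 32*y^2/3 - 4*y/3 - 2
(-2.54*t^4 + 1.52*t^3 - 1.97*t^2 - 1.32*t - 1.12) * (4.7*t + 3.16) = -11.938*t^5 - 0.882400000000001*t^4 - 4.4558*t^3 - 12.4292*t^2 - 9.4352*t - 3.5392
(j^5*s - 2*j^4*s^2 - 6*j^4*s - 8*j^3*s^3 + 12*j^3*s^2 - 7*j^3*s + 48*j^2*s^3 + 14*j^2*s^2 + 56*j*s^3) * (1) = j^5*s - 2*j^4*s^2 - 6*j^4*s - 8*j^3*s^3 + 12*j^3*s^2 - 7*j^3*s + 48*j^2*s^3 + 14*j^2*s^2 + 56*j*s^3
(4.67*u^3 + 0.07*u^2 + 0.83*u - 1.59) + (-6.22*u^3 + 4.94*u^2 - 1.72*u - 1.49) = -1.55*u^3 + 5.01*u^2 - 0.89*u - 3.08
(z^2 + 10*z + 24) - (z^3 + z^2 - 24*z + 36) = -z^3 + 34*z - 12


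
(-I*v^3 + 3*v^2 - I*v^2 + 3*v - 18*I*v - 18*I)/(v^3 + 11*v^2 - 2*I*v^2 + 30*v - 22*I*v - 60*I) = (-I*v^3 + v^2*(3 - I) + v*(3 - 18*I) - 18*I)/(v^3 + v^2*(11 - 2*I) + v*(30 - 22*I) - 60*I)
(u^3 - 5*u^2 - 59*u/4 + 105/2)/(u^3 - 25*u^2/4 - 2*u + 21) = (4*u^2 + 4*u - 35)/(4*u^2 - u - 14)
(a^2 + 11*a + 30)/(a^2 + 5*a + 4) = (a^2 + 11*a + 30)/(a^2 + 5*a + 4)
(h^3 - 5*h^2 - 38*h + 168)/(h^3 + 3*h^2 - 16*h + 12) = (h^2 - 11*h + 28)/(h^2 - 3*h + 2)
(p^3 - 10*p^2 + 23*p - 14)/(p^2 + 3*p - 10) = (p^2 - 8*p + 7)/(p + 5)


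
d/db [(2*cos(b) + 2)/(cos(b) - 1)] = 4*sin(b)/(cos(b) - 1)^2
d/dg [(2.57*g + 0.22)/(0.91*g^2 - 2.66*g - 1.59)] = (2.3387*g^2 - 6.8362*g - (1.82*g - 2.66)*(2.57*g + 0.22) - 4.0863)/(-0.91*g^2 + 2.66*g + 1.59)^2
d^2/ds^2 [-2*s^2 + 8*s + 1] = -4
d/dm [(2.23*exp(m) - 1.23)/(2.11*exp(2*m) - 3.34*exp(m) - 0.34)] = (-4.7053*exp(2*m) + 5.1906*exp(m) - 4.8664)*exp(m)/(4.4521*exp(4*m) - 14.0948*exp(3*m) + 9.7208*exp(2*m) + 2.2712*exp(m) + 0.1156)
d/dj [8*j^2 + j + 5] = 16*j + 1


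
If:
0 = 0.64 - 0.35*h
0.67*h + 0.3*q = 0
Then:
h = 1.83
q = -4.08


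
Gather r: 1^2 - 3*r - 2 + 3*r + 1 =0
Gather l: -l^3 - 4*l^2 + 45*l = -l^3 - 4*l^2 + 45*l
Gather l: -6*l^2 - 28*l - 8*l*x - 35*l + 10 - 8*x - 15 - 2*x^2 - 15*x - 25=-6*l^2 + l*(-8*x - 63) - 2*x^2 - 23*x - 30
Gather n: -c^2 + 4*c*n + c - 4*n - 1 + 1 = -c^2 + c + n*(4*c - 4)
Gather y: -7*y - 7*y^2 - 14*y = -7*y^2 - 21*y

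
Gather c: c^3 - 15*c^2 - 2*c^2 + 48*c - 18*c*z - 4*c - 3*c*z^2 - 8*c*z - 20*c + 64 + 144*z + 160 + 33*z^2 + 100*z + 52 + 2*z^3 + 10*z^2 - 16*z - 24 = c^3 - 17*c^2 + c*(-3*z^2 - 26*z + 24) + 2*z^3 + 43*z^2 + 228*z + 252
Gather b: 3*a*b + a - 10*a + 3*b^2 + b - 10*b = -9*a + 3*b^2 + b*(3*a - 9)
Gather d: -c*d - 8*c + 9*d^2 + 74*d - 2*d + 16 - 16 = -8*c + 9*d^2 + d*(72 - c)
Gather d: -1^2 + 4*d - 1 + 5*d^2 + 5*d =5*d^2 + 9*d - 2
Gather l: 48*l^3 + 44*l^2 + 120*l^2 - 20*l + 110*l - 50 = 48*l^3 + 164*l^2 + 90*l - 50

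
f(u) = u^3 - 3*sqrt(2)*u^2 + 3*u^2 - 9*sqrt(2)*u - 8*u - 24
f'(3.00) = -1.18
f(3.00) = -70.37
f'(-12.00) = 441.10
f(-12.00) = -1682.21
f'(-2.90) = 11.71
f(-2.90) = 1.27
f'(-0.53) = -18.57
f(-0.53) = -13.51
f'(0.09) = -20.93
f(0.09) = -25.87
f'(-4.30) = 45.43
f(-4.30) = -37.35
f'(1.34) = -18.67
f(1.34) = -51.60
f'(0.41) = -21.24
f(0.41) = -32.64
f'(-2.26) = 0.21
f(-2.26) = 4.96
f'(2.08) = -12.92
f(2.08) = -63.49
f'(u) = 3*u^2 - 6*sqrt(2)*u + 6*u - 9*sqrt(2) - 8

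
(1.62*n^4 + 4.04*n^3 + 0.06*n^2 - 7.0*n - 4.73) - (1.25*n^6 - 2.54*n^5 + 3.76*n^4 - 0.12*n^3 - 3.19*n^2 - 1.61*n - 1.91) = -1.25*n^6 + 2.54*n^5 - 2.14*n^4 + 4.16*n^3 + 3.25*n^2 - 5.39*n - 2.82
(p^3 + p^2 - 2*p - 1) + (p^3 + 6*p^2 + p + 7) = 2*p^3 + 7*p^2 - p + 6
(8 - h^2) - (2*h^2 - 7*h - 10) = -3*h^2 + 7*h + 18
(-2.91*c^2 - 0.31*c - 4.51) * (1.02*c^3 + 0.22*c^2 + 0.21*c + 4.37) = -2.9682*c^5 - 0.9564*c^4 - 5.2795*c^3 - 13.774*c^2 - 2.3018*c - 19.7087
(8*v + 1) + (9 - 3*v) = 5*v + 10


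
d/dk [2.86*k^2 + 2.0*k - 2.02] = 5.72*k + 2.0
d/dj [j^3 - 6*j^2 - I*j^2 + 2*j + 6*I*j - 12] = 3*j^2 - 12*j - 2*I*j + 2 + 6*I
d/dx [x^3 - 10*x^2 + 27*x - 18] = 3*x^2 - 20*x + 27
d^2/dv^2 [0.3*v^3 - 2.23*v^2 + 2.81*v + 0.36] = 1.8*v - 4.46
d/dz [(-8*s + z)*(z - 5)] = -8*s + 2*z - 5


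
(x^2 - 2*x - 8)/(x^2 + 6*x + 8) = (x - 4)/(x + 4)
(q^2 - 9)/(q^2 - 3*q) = (q + 3)/q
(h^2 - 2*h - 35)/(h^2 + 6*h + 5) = (h - 7)/(h + 1)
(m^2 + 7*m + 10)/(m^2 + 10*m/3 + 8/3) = 3*(m + 5)/(3*m + 4)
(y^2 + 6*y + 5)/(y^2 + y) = (y + 5)/y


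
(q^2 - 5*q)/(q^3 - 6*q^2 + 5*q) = 1/(q - 1)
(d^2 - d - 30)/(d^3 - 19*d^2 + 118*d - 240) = (d + 5)/(d^2 - 13*d + 40)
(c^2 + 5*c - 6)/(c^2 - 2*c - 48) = (c - 1)/(c - 8)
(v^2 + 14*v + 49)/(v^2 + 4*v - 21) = (v + 7)/(v - 3)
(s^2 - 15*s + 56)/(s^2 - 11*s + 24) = (s - 7)/(s - 3)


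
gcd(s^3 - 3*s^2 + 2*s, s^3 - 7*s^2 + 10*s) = s^2 - 2*s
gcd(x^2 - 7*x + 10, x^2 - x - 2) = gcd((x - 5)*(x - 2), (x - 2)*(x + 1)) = x - 2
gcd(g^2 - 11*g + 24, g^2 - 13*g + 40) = g - 8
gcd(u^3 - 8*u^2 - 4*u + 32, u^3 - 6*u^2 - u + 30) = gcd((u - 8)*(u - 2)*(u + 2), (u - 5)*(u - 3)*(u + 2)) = u + 2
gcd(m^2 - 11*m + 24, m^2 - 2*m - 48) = m - 8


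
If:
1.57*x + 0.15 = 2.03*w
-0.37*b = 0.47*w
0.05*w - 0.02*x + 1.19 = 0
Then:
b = 62.72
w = -49.37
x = -63.94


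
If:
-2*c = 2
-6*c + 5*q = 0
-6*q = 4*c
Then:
No Solution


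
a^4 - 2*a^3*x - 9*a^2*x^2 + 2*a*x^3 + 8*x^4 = (a - 4*x)*(a - x)*(a + x)*(a + 2*x)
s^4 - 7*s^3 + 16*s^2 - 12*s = s*(s - 3)*(s - 2)^2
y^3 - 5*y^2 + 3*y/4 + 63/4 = (y - 7/2)*(y - 3)*(y + 3/2)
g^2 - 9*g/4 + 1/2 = (g - 2)*(g - 1/4)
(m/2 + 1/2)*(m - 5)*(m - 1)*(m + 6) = m^4/2 + m^3/2 - 31*m^2/2 - m/2 + 15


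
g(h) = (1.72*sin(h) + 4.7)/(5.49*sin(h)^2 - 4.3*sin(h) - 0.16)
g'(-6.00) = 5.27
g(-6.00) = -5.55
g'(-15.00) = -1.53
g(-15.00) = 0.72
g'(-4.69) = 0.87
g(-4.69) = 6.24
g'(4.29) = -0.35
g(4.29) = 0.38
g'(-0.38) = 7.31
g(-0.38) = 1.85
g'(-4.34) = 36.97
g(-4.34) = 10.54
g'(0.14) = 29.13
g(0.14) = -7.56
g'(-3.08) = -1462.74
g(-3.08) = 36.61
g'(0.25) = 8.10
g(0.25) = -5.77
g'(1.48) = -3.68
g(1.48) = 6.40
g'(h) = (-10.98*sin(h)*cos(h) + 4.3*cos(h))*(1.72*sin(h) + 4.7)/(5.49*sin(h)^2 - 4.3*sin(h) - 0.16)^2 + 1.72*cos(h)/(5.49*sin(h)^2 - 4.3*sin(h) - 0.16)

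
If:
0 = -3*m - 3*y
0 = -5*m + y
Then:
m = 0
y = 0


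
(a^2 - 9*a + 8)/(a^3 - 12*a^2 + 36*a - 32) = (a - 1)/(a^2 - 4*a + 4)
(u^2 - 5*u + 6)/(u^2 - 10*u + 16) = (u - 3)/(u - 8)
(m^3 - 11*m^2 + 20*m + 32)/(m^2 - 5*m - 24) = (m^2 - 3*m - 4)/(m + 3)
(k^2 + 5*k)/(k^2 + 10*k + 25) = k/(k + 5)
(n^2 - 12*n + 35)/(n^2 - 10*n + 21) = (n - 5)/(n - 3)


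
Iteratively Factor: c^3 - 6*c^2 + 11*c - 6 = (c - 3)*(c^2 - 3*c + 2) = (c - 3)*(c - 1)*(c - 2)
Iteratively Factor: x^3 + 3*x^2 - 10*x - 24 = (x - 3)*(x^2 + 6*x + 8) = (x - 3)*(x + 2)*(x + 4)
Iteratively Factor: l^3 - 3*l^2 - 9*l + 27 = (l - 3)*(l^2 - 9) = (l - 3)*(l + 3)*(l - 3)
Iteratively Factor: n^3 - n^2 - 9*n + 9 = (n - 1)*(n^2 - 9) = (n - 3)*(n - 1)*(n + 3)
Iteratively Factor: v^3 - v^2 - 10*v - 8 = (v + 1)*(v^2 - 2*v - 8) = (v + 1)*(v + 2)*(v - 4)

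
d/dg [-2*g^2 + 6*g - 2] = 6 - 4*g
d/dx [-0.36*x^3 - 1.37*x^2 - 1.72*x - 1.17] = -1.08*x^2 - 2.74*x - 1.72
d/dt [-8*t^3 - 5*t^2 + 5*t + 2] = -24*t^2 - 10*t + 5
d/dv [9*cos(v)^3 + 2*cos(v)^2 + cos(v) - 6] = (27*sin(v)^2 - 4*cos(v) - 28)*sin(v)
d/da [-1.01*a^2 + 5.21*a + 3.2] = 5.21 - 2.02*a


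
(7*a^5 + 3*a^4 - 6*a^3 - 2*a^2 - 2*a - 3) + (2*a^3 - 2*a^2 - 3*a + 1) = 7*a^5 + 3*a^4 - 4*a^3 - 4*a^2 - 5*a - 2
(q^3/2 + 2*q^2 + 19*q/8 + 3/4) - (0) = q^3/2 + 2*q^2 + 19*q/8 + 3/4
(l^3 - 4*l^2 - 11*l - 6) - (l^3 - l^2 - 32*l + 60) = -3*l^2 + 21*l - 66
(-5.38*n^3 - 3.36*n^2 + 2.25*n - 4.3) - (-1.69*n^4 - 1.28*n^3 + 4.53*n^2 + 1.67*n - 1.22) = 1.69*n^4 - 4.1*n^3 - 7.89*n^2 + 0.58*n - 3.08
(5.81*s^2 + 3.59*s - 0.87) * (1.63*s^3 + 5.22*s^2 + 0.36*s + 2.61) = 9.4703*s^5 + 36.1799*s^4 + 19.4133*s^3 + 11.9151*s^2 + 9.0567*s - 2.2707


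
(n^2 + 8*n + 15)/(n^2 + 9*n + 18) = (n + 5)/(n + 6)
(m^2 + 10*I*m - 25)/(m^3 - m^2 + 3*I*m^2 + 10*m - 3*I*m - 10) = (m + 5*I)/(m^2 - m*(1 + 2*I) + 2*I)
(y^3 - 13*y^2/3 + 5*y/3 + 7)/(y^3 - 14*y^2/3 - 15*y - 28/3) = (3*y^2 - 16*y + 21)/(3*y^2 - 17*y - 28)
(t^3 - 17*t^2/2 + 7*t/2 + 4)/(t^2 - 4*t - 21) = (-2*t^3 + 17*t^2 - 7*t - 8)/(2*(-t^2 + 4*t + 21))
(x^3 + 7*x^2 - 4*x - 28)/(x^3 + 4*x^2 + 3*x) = (x^3 + 7*x^2 - 4*x - 28)/(x*(x^2 + 4*x + 3))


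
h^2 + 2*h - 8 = (h - 2)*(h + 4)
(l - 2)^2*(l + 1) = l^3 - 3*l^2 + 4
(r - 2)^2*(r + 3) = r^3 - r^2 - 8*r + 12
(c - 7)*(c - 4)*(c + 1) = c^3 - 10*c^2 + 17*c + 28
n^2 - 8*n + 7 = (n - 7)*(n - 1)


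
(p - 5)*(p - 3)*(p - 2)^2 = p^4 - 12*p^3 + 51*p^2 - 92*p + 60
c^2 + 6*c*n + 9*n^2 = (c + 3*n)^2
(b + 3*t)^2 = b^2 + 6*b*t + 9*t^2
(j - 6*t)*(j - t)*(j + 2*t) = j^3 - 5*j^2*t - 8*j*t^2 + 12*t^3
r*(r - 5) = r^2 - 5*r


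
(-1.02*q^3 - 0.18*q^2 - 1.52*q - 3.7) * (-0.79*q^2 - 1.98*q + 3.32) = 0.8058*q^5 + 2.1618*q^4 - 1.8292*q^3 + 5.335*q^2 + 2.2796*q - 12.284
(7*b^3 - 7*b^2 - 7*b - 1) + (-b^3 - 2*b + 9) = 6*b^3 - 7*b^2 - 9*b + 8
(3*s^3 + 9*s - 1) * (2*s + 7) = 6*s^4 + 21*s^3 + 18*s^2 + 61*s - 7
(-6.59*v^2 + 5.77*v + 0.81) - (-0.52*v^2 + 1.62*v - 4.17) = -6.07*v^2 + 4.15*v + 4.98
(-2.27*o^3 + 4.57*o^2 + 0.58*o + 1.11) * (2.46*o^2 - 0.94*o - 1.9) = -5.5842*o^5 + 13.376*o^4 + 1.444*o^3 - 6.4976*o^2 - 2.1454*o - 2.109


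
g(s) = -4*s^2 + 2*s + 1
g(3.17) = -32.86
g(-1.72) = -14.27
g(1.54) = -5.41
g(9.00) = -305.00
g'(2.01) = -14.08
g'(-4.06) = 34.48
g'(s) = 2 - 8*s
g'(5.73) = -43.84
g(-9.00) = -341.00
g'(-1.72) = 15.76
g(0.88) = -0.34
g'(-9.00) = 74.00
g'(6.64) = -51.12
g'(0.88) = -5.04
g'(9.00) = -70.00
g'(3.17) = -23.36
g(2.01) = -11.14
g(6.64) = -162.08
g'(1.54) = -10.32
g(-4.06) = -73.05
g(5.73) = -118.87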